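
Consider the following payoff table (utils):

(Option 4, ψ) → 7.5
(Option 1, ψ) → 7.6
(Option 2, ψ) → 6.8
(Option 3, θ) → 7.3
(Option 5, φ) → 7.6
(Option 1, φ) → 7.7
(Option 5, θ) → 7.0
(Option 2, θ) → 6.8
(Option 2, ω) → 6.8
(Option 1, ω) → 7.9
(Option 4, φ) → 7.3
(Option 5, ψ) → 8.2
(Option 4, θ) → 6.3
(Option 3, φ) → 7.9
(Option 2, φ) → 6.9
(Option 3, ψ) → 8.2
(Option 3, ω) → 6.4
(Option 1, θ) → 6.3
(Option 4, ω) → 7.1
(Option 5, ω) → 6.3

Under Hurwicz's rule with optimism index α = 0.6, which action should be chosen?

Option 1: 0.6·7.9 + 0.4·6.3 = 7.26
Option 2: 0.6·6.9 + 0.4·6.8 = 6.86
Option 3: 0.6·8.2 + 0.4·6.4 = 7.48
Option 4: 0.6·7.5 + 0.4·6.3 = 7.02
Option 5: 0.6·8.2 + 0.4·6.3 = 7.44
Highest Hurwicz score = 7.48 → Option 3.

Option 3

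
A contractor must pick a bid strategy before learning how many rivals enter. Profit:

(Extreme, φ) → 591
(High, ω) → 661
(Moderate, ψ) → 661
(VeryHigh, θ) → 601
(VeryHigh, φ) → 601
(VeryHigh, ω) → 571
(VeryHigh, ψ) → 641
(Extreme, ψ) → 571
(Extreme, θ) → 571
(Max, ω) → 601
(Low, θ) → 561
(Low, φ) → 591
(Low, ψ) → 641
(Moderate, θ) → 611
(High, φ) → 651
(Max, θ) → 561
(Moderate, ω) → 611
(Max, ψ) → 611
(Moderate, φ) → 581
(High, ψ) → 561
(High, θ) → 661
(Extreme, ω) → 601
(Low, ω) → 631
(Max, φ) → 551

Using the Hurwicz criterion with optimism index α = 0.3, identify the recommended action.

Moderate

Low: 0.3·641 + 0.7·561 = 585
Moderate: 0.3·661 + 0.7·581 = 605
High: 0.3·661 + 0.7·561 = 591
VeryHigh: 0.3·641 + 0.7·571 = 592
Extreme: 0.3·601 + 0.7·571 = 580
Max: 0.3·611 + 0.7·551 = 569
Highest Hurwicz score = 605 → Moderate.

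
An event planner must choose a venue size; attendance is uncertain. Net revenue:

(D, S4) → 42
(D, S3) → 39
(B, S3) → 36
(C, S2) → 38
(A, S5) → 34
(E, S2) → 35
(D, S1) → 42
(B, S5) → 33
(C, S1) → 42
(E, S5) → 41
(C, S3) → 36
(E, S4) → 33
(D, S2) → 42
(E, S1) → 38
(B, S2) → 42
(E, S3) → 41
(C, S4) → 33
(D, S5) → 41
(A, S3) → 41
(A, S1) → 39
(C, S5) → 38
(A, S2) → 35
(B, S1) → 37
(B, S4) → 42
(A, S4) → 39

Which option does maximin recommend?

D

Row minima: A=34, B=33, C=33, D=39, E=33
Best worst-case = 39 → D.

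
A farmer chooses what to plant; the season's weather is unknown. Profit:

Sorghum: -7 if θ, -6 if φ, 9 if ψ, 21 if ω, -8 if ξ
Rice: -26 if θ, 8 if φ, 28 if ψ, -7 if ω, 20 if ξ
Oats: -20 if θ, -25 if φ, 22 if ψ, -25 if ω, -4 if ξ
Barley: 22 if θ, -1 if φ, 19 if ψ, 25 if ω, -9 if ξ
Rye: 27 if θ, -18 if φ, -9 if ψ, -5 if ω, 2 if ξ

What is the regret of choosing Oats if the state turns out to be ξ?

Best payoff under ξ is 20.
Regret = 20 − (-4) = 24.

24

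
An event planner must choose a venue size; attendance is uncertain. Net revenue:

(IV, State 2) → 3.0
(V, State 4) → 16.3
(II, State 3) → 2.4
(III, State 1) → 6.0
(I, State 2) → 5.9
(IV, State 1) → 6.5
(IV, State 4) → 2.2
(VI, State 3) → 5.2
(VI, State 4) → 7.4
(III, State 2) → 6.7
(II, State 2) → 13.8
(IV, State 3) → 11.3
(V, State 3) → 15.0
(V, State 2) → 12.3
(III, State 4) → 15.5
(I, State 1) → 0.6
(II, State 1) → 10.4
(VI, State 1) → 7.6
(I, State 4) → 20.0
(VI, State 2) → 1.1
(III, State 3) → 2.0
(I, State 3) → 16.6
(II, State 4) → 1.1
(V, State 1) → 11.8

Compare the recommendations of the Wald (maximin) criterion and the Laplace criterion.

Row minima: I=0.6, II=1.1, III=2.0, IV=2.2, V=11.8, VI=1.1
Best worst-case = 11.8 → V.
Row averages: I=10.775, II=6.925, III=7.55, IV=5.75, V=13.85, VI=5.325
Highest average = 13.85 → V.

maximin → V; laplace → V (agree)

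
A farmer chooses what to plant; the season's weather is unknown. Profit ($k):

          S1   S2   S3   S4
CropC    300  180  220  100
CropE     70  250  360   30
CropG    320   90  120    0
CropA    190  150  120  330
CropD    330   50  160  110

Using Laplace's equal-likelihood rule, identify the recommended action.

Row averages: CropC=200, CropE=177.5, CropG=132.5, CropA=197.5, CropD=162.5
Highest average = 200 → CropC.

CropC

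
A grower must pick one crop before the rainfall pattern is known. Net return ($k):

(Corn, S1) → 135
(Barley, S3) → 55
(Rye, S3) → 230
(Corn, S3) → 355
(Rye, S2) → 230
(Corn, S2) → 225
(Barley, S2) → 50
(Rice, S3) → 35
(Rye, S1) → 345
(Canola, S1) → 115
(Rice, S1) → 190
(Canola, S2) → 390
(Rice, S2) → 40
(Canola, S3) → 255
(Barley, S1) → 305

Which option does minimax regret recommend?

Column bests: S1=345, S2=390, S3=355.
Canola regrets: 230, 0, 100 → max 230
Rice regrets: 155, 350, 320 → max 350
Corn regrets: 210, 165, 0 → max 210
Barley regrets: 40, 340, 300 → max 340
Rye regrets: 0, 160, 125 → max 160
Smallest max regret = 160 → Rye.

Rye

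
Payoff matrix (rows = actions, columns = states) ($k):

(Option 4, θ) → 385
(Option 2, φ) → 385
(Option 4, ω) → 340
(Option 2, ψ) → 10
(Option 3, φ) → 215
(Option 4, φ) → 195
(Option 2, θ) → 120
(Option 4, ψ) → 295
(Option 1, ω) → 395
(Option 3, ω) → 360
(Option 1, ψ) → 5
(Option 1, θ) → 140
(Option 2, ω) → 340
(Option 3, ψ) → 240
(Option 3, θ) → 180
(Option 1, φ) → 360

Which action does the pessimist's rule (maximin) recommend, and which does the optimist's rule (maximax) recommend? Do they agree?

maximin → Option 4; maximax → Option 1 (disagree)

Row minima: Option 1=5, Option 2=10, Option 3=180, Option 4=195
Best worst-case = 195 → Option 4.
Row maxima: Option 1=395, Option 2=385, Option 3=360, Option 4=385
Best best-case = 395 → Option 1.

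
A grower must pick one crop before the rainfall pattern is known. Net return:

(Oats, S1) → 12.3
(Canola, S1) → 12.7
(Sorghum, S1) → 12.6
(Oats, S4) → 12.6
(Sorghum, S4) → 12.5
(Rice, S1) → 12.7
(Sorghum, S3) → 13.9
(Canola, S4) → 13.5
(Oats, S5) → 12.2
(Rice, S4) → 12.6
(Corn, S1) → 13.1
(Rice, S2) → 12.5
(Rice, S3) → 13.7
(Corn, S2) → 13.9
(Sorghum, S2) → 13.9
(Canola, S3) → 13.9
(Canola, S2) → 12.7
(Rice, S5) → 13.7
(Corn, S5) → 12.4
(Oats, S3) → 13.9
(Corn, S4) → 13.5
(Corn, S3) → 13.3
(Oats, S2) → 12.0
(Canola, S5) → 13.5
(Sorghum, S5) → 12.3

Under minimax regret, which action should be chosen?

Column bests: S1=13.1, S2=13.9, S3=13.9, S4=13.5, S5=13.7.
Oats regrets: 0.8, 1.9, 0.0, 0.9, 1.5 → max 1.9
Sorghum regrets: 0.5, 0.0, 0.0, 1.0, 1.4 → max 1.4
Corn regrets: 0.0, 0.0, 0.6, 0.0, 1.3 → max 1.3
Rice regrets: 0.4, 1.4, 0.2, 0.9, 0.0 → max 1.4
Canola regrets: 0.4, 1.2, 0.0, 0.0, 0.2 → max 1.2
Smallest max regret = 1.2 → Canola.

Canola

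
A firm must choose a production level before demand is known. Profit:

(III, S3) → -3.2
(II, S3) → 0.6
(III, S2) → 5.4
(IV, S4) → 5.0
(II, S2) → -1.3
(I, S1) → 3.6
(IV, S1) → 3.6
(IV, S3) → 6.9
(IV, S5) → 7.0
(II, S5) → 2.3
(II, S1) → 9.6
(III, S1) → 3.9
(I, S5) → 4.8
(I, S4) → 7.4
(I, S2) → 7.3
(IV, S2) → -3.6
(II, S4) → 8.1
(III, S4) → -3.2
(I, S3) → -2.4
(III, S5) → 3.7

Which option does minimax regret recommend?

II

Column bests: S1=9.6, S2=7.3, S3=6.9, S4=8.1, S5=7.0.
I regrets: 6.0, 0.0, 9.3, 0.7, 2.2 → max 9.3
II regrets: 0.0, 8.6, 6.3, 0.0, 4.7 → max 8.6
III regrets: 5.7, 1.9, 10.1, 11.3, 3.3 → max 11.3
IV regrets: 6.0, 10.9, 0.0, 3.1, 0.0 → max 10.9
Smallest max regret = 8.6 → II.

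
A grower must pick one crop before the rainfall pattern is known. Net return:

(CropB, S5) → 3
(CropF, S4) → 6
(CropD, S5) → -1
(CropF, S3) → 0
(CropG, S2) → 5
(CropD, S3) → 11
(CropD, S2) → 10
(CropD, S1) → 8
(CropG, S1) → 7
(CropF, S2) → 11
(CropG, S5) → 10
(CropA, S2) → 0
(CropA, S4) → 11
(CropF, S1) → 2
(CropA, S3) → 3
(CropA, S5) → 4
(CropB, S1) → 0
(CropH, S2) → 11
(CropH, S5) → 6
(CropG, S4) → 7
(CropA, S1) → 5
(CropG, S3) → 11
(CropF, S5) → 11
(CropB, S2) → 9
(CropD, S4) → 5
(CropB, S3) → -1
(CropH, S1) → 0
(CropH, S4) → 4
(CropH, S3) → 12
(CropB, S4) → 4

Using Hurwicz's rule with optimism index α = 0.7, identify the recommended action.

CropG: 0.7·11 + 0.3·5 = 9.2
CropD: 0.7·11 + 0.3·(-1) = 7.4
CropB: 0.7·9 + 0.3·(-1) = 6
CropF: 0.7·11 + 0.3·0 = 7.7
CropH: 0.7·12 + 0.3·0 = 8.4
CropA: 0.7·11 + 0.3·0 = 7.7
Highest Hurwicz score = 9.2 → CropG.

CropG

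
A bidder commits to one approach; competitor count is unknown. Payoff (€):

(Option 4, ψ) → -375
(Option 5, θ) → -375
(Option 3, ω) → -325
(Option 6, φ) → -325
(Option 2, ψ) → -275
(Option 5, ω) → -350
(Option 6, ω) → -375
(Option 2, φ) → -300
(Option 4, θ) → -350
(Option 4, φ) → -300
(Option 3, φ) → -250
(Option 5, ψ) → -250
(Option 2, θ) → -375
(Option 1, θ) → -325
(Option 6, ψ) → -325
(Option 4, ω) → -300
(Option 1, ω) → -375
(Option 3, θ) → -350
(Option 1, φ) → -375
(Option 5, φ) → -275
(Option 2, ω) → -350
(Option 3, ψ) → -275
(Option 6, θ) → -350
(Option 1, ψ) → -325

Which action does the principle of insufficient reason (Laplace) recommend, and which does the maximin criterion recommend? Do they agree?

laplace → Option 3; maximin → Option 3 (agree)

Row averages: Option 1=-350, Option 2=-325, Option 3=-300, Option 4=-331.25, Option 5=-312.5, Option 6=-343.75
Highest average = -300 → Option 3.
Row minima: Option 1=-375, Option 2=-375, Option 3=-350, Option 4=-375, Option 5=-375, Option 6=-375
Best worst-case = -350 → Option 3.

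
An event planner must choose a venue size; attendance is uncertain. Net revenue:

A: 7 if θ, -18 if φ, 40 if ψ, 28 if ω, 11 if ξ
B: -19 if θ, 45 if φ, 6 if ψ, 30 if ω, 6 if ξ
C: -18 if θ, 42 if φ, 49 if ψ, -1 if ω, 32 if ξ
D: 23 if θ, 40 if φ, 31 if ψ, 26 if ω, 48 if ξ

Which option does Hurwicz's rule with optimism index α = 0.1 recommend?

A: 0.1·40 + 0.9·(-18) = -12.2
B: 0.1·45 + 0.9·(-19) = -12.6
C: 0.1·49 + 0.9·(-18) = -11.3
D: 0.1·48 + 0.9·23 = 25.5
Highest Hurwicz score = 25.5 → D.

D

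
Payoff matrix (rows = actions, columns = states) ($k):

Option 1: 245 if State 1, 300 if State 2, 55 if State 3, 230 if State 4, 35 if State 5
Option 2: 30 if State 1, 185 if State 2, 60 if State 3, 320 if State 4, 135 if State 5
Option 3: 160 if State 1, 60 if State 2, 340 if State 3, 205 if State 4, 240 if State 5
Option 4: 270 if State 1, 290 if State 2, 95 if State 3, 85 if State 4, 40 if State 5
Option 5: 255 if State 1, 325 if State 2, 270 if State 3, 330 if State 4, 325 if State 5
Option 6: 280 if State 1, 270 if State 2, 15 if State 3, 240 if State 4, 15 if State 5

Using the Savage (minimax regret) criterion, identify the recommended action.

Option 5

Column bests: State 1=280, State 2=325, State 3=340, State 4=330, State 5=325.
Option 1 regrets: 35, 25, 285, 100, 290 → max 290
Option 2 regrets: 250, 140, 280, 10, 190 → max 280
Option 3 regrets: 120, 265, 0, 125, 85 → max 265
Option 4 regrets: 10, 35, 245, 245, 285 → max 285
Option 5 regrets: 25, 0, 70, 0, 0 → max 70
Option 6 regrets: 0, 55, 325, 90, 310 → max 325
Smallest max regret = 70 → Option 5.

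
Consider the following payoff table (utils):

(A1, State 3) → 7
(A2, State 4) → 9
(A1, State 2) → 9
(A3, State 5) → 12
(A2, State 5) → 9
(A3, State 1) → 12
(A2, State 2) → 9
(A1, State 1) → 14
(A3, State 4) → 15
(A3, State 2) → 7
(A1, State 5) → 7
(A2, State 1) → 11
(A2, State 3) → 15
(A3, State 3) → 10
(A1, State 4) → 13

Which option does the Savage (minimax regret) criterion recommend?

Column bests: State 1=14, State 2=9, State 3=15, State 4=15, State 5=12.
A1 regrets: 0, 0, 8, 2, 5 → max 8
A2 regrets: 3, 0, 0, 6, 3 → max 6
A3 regrets: 2, 2, 5, 0, 0 → max 5
Smallest max regret = 5 → A3.

A3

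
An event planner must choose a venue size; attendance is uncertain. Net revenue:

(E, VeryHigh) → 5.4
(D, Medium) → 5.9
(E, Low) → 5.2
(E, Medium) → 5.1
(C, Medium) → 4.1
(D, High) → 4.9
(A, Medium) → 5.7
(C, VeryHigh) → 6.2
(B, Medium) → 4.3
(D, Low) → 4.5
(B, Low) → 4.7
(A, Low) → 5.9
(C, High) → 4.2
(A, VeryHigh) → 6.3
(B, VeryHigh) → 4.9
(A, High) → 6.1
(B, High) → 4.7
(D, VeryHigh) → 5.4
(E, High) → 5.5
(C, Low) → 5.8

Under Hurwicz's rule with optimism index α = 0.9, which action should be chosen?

A: 0.9·6.3 + 0.1·5.7 = 6.24
B: 0.9·4.9 + 0.1·4.3 = 4.84
C: 0.9·6.2 + 0.1·4.1 = 5.99
D: 0.9·5.9 + 0.1·4.5 = 5.76
E: 0.9·5.5 + 0.1·5.1 = 5.46
Highest Hurwicz score = 6.24 → A.

A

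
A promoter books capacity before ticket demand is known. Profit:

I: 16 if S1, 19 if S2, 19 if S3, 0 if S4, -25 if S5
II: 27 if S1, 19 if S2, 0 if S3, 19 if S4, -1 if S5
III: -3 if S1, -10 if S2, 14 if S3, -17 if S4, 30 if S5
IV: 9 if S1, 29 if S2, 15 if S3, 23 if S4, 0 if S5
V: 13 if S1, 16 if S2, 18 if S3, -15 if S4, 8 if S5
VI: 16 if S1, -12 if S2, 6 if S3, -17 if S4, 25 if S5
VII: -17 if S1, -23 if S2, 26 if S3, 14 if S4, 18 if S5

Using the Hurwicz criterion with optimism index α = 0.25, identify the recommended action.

IV

I: 0.25·19 + 0.75·(-25) = -14
II: 0.25·27 + 0.75·(-1) = 6
III: 0.25·30 + 0.75·(-17) = -5.25
IV: 0.25·29 + 0.75·0 = 7.25
V: 0.25·18 + 0.75·(-15) = -6.75
VI: 0.25·25 + 0.75·(-17) = -6.5
VII: 0.25·26 + 0.75·(-23) = -10.75
Highest Hurwicz score = 7.25 → IV.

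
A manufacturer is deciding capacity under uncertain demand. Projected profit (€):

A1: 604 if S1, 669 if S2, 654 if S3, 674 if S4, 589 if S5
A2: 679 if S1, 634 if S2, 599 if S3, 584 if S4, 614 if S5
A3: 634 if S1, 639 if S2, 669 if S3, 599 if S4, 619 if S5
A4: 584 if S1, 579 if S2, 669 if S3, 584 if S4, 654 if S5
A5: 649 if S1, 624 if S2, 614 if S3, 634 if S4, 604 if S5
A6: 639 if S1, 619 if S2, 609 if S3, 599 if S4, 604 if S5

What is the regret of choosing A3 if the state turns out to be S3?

Best payoff under S3 is 669.
Regret = 669 − 669 = 0.

0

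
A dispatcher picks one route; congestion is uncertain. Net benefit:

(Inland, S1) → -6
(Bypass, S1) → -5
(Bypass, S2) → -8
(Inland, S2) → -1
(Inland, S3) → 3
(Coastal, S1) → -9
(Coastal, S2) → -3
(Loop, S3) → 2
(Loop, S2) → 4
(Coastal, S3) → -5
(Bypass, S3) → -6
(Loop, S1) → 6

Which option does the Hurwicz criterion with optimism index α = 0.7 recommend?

Loop: 0.7·6 + 0.3·2 = 4.8
Inland: 0.7·3 + 0.3·(-6) = 0.3
Bypass: 0.7·(-5) + 0.3·(-8) = -5.9
Coastal: 0.7·(-3) + 0.3·(-9) = -4.8
Highest Hurwicz score = 4.8 → Loop.

Loop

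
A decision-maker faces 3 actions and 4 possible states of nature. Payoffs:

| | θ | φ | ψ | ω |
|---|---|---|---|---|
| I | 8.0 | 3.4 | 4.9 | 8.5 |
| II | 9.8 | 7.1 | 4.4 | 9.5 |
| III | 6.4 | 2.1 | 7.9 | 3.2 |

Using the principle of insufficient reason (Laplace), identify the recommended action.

Row averages: I=6.2, II=7.7, III=4.9
Highest average = 7.7 → II.

II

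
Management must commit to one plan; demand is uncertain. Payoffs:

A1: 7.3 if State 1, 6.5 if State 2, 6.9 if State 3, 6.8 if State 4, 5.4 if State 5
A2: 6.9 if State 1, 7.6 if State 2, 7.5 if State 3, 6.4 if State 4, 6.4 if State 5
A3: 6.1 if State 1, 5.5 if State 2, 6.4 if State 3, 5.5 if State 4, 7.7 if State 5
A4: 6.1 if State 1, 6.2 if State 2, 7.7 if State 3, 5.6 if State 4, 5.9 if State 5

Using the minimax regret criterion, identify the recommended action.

Column bests: State 1=7.3, State 2=7.6, State 3=7.7, State 4=6.8, State 5=7.7.
A1 regrets: 0.0, 1.1, 0.8, 0.0, 2.3 → max 2.3
A2 regrets: 0.4, 0.0, 0.2, 0.4, 1.3 → max 1.3
A3 regrets: 1.2, 2.1, 1.3, 1.3, 0.0 → max 2.1
A4 regrets: 1.2, 1.4, 0.0, 1.2, 1.8 → max 1.8
Smallest max regret = 1.3 → A2.

A2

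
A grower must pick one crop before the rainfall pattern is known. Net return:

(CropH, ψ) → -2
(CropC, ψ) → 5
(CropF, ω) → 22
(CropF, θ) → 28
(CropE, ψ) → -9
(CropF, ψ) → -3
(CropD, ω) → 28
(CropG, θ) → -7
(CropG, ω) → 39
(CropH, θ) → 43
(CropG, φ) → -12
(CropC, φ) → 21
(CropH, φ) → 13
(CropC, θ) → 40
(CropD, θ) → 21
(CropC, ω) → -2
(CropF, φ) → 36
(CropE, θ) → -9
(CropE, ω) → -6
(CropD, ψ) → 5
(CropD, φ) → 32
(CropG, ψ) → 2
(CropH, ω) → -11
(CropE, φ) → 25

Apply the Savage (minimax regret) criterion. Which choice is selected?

CropF

Column bests: θ=43, φ=36, ψ=5, ω=39.
CropH regrets: 0, 23, 7, 50 → max 50
CropE regrets: 52, 11, 14, 45 → max 52
CropF regrets: 15, 0, 8, 17 → max 17
CropD regrets: 22, 4, 0, 11 → max 22
CropG regrets: 50, 48, 3, 0 → max 50
CropC regrets: 3, 15, 0, 41 → max 41
Smallest max regret = 17 → CropF.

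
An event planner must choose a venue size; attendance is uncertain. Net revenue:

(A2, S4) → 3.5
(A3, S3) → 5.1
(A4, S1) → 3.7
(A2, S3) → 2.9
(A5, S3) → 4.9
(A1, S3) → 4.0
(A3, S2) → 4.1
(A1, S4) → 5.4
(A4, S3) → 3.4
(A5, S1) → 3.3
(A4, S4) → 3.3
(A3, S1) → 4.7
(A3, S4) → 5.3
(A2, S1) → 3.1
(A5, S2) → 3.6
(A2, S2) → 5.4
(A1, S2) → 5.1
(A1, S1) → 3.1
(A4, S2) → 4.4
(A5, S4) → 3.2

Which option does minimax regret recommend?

Column bests: S1=4.7, S2=5.4, S3=5.1, S4=5.4.
A1 regrets: 1.6, 0.3, 1.1, 0.0 → max 1.6
A2 regrets: 1.6, 0.0, 2.2, 1.9 → max 2.2
A3 regrets: 0.0, 1.3, 0.0, 0.1 → max 1.3
A4 regrets: 1.0, 1.0, 1.7, 2.1 → max 2.1
A5 regrets: 1.4, 1.8, 0.2, 2.2 → max 2.2
Smallest max regret = 1.3 → A3.

A3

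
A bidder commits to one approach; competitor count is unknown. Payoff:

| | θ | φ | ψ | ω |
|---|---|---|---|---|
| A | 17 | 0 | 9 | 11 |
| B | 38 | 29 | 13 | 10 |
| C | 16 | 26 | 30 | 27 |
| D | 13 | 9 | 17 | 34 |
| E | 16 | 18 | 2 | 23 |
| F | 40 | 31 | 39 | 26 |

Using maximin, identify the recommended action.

Row minima: A=0, B=10, C=16, D=9, E=2, F=26
Best worst-case = 26 → F.

F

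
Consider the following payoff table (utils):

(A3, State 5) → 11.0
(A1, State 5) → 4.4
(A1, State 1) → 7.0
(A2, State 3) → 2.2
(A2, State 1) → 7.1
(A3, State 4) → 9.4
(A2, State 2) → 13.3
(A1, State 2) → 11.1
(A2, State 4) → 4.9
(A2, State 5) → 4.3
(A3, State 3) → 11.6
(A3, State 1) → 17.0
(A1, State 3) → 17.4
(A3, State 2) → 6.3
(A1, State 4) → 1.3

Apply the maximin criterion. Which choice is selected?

Row minima: A1=1.3, A2=2.2, A3=6.3
Best worst-case = 6.3 → A3.

A3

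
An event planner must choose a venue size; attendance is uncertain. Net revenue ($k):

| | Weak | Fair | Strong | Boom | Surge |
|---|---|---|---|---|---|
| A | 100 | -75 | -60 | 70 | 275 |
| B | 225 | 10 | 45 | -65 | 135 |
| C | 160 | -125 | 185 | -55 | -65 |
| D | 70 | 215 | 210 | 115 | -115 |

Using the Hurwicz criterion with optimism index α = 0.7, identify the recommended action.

A: 0.7·275 + 0.3·(-75) = 170
B: 0.7·225 + 0.3·(-65) = 138
C: 0.7·185 + 0.3·(-125) = 92
D: 0.7·215 + 0.3·(-115) = 116
Highest Hurwicz score = 170 → A.

A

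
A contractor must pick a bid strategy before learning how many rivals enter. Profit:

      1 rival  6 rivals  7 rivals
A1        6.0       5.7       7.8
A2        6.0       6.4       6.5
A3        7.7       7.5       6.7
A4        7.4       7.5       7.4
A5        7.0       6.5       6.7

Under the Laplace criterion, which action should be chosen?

A4

Row averages: A1=6.5, A2=6.3, A3=7.3, A4=223/30, A5=101/15
Highest average = 223/30 → A4.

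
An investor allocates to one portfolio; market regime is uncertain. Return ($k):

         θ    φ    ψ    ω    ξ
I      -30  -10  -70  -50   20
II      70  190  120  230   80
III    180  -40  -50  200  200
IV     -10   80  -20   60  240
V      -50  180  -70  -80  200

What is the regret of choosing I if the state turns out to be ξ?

Best payoff under ξ is 240.
Regret = 240 − 20 = 220.

220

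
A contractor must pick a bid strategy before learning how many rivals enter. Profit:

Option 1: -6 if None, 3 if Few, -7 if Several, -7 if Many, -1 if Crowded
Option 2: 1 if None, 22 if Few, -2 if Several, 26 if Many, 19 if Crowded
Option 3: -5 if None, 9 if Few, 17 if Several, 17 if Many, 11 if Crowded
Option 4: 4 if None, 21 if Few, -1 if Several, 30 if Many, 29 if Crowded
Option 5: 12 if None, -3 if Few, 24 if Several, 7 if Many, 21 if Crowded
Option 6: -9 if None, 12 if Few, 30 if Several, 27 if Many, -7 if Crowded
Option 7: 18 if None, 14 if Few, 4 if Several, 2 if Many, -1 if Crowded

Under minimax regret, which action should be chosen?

Column bests: None=18, Few=22, Several=30, Many=30, Crowded=29.
Option 1 regrets: 24, 19, 37, 37, 30 → max 37
Option 2 regrets: 17, 0, 32, 4, 10 → max 32
Option 3 regrets: 23, 13, 13, 13, 18 → max 23
Option 4 regrets: 14, 1, 31, 0, 0 → max 31
Option 5 regrets: 6, 25, 6, 23, 8 → max 25
Option 6 regrets: 27, 10, 0, 3, 36 → max 36
Option 7 regrets: 0, 8, 26, 28, 30 → max 30
Smallest max regret = 23 → Option 3.

Option 3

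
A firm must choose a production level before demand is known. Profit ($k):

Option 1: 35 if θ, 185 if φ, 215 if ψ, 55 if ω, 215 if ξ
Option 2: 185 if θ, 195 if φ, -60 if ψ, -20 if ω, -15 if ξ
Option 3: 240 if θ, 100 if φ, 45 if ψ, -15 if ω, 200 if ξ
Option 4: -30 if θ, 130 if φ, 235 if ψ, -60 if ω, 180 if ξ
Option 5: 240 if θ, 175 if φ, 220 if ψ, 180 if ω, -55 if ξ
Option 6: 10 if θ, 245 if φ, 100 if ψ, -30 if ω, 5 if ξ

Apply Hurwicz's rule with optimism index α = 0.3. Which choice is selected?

Option 1: 0.3·215 + 0.7·35 = 89
Option 2: 0.3·195 + 0.7·(-60) = 16.5
Option 3: 0.3·240 + 0.7·(-15) = 61.5
Option 4: 0.3·235 + 0.7·(-60) = 28.5
Option 5: 0.3·240 + 0.7·(-55) = 33.5
Option 6: 0.3·245 + 0.7·(-30) = 52.5
Highest Hurwicz score = 89 → Option 1.

Option 1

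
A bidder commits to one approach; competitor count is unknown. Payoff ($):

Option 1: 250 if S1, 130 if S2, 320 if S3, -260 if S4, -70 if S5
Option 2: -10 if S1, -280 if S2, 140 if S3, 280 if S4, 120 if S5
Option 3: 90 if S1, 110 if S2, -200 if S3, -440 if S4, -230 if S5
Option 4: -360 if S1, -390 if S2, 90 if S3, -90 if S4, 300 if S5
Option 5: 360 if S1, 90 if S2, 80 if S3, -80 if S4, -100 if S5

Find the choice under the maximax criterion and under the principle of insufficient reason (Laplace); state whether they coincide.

Row maxima: Option 1=320, Option 2=280, Option 3=110, Option 4=300, Option 5=360
Best best-case = 360 → Option 5.
Row averages: Option 1=74, Option 2=50, Option 3=-134, Option 4=-90, Option 5=70
Highest average = 74 → Option 1.

maximax → Option 5; laplace → Option 1 (disagree)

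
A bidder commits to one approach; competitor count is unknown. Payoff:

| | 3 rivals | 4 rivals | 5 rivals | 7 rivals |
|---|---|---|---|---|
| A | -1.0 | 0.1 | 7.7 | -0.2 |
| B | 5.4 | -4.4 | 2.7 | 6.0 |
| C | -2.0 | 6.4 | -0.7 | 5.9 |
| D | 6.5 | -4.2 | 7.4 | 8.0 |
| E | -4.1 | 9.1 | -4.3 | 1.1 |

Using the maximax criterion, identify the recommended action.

Row maxima: A=7.7, B=6.0, C=6.4, D=8.0, E=9.1
Best best-case = 9.1 → E.

E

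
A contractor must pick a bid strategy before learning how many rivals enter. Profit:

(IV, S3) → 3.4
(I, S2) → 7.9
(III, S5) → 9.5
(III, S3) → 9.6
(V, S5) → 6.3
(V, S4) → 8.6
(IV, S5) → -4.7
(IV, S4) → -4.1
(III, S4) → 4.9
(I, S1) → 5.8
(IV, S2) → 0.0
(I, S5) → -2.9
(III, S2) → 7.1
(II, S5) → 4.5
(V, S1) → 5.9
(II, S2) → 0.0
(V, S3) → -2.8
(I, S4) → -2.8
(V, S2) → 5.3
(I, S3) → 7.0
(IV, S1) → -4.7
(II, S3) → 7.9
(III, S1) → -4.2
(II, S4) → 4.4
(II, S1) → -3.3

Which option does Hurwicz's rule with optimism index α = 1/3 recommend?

V

I: 1/3·7.9 + 2/3·(-2.9) = 0.7
II: 1/3·7.9 + 2/3·(-3.3) = 13/30
III: 1/3·9.6 + 2/3·(-4.2) = 0.4
IV: 1/3·3.4 + 2/3·(-4.7) = -2
V: 1/3·8.6 + 2/3·(-2.8) = 1
Highest Hurwicz score = 1 → V.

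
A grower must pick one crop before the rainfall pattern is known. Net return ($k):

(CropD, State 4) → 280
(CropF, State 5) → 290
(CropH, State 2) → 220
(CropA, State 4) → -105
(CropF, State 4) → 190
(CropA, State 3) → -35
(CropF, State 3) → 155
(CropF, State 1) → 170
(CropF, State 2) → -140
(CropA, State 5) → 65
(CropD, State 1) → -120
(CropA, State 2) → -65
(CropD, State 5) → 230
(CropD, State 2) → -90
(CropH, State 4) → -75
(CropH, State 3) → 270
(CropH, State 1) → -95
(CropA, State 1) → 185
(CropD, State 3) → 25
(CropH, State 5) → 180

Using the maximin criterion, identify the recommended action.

CropH

Row minima: CropD=-120, CropA=-105, CropH=-95, CropF=-140
Best worst-case = -95 → CropH.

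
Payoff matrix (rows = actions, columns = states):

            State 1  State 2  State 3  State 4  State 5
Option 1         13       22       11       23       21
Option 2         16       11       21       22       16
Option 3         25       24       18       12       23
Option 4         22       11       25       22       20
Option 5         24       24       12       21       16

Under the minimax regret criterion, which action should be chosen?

Column bests: State 1=25, State 2=24, State 3=25, State 4=23, State 5=23.
Option 1 regrets: 12, 2, 14, 0, 2 → max 14
Option 2 regrets: 9, 13, 4, 1, 7 → max 13
Option 3 regrets: 0, 0, 7, 11, 0 → max 11
Option 4 regrets: 3, 13, 0, 1, 3 → max 13
Option 5 regrets: 1, 0, 13, 2, 7 → max 13
Smallest max regret = 11 → Option 3.

Option 3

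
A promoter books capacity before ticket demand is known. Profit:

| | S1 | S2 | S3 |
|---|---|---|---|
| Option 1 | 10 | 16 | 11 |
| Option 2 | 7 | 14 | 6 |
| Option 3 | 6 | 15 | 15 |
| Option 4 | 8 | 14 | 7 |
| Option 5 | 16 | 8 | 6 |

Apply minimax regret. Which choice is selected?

Option 1

Column bests: S1=16, S2=16, S3=15.
Option 1 regrets: 6, 0, 4 → max 6
Option 2 regrets: 9, 2, 9 → max 9
Option 3 regrets: 10, 1, 0 → max 10
Option 4 regrets: 8, 2, 8 → max 8
Option 5 regrets: 0, 8, 9 → max 9
Smallest max regret = 6 → Option 1.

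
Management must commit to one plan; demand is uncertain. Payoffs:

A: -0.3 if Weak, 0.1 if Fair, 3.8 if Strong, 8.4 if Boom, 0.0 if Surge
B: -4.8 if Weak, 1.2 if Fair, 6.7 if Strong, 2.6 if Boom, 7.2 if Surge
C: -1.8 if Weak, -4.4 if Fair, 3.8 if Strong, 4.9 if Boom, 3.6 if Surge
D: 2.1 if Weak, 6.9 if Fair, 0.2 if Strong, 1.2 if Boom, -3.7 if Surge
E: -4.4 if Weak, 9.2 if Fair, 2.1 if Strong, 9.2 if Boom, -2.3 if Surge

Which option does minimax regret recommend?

Column bests: Weak=2.1, Fair=9.2, Strong=6.7, Boom=9.2, Surge=7.2.
A regrets: 2.4, 9.1, 2.9, 0.8, 7.2 → max 9.1
B regrets: 6.9, 8.0, 0.0, 6.6, 0.0 → max 8.0
C regrets: 3.9, 13.6, 2.9, 4.3, 3.6 → max 13.6
D regrets: 0.0, 2.3, 6.5, 8.0, 10.9 → max 10.9
E regrets: 6.5, 0.0, 4.6, 0.0, 9.5 → max 9.5
Smallest max regret = 8.0 → B.

B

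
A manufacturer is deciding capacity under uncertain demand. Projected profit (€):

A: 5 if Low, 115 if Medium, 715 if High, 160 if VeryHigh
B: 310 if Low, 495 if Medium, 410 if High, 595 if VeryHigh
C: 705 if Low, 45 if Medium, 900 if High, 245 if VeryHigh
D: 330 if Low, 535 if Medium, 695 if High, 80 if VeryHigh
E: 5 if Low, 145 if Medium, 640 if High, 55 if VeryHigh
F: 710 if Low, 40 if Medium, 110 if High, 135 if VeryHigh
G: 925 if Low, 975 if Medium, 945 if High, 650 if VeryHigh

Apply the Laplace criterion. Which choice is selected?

G

Row averages: A=248.75, B=452.5, C=473.75, D=410, E=211.25, F=248.75, G=873.75
Highest average = 873.75 → G.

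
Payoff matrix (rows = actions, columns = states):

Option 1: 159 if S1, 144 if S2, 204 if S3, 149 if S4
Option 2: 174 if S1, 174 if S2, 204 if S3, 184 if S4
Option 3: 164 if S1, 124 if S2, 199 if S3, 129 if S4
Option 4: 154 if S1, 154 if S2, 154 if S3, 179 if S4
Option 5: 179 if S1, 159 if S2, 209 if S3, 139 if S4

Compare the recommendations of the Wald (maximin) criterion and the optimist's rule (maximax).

maximin → Option 2; maximax → Option 5 (disagree)

Row minima: Option 1=144, Option 2=174, Option 3=124, Option 4=154, Option 5=139
Best worst-case = 174 → Option 2.
Row maxima: Option 1=204, Option 2=204, Option 3=199, Option 4=179, Option 5=209
Best best-case = 209 → Option 5.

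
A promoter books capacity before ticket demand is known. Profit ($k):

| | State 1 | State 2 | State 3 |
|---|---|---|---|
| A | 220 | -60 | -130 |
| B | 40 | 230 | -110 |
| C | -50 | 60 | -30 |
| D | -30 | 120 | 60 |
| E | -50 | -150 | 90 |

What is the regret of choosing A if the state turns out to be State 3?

Best payoff under State 3 is 90.
Regret = 90 − (-130) = 220.

220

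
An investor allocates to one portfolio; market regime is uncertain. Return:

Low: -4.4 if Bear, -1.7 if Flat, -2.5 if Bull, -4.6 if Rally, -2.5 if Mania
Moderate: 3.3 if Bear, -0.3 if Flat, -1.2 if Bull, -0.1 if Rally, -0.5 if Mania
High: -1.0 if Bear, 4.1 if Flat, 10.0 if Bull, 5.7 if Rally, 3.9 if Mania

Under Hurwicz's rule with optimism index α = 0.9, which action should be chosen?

Low: 0.9·(-1.7) + 0.1·(-4.6) = -1.99
Moderate: 0.9·3.3 + 0.1·(-1.2) = 2.85
High: 0.9·10.0 + 0.1·(-1.0) = 8.9
Highest Hurwicz score = 8.9 → High.

High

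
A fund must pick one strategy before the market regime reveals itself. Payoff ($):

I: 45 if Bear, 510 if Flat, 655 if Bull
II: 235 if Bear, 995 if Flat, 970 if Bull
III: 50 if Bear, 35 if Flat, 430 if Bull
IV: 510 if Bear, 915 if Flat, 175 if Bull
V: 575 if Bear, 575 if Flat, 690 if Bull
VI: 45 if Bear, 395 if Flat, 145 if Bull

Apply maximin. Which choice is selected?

V

Row minima: I=45, II=235, III=35, IV=175, V=575, VI=45
Best worst-case = 575 → V.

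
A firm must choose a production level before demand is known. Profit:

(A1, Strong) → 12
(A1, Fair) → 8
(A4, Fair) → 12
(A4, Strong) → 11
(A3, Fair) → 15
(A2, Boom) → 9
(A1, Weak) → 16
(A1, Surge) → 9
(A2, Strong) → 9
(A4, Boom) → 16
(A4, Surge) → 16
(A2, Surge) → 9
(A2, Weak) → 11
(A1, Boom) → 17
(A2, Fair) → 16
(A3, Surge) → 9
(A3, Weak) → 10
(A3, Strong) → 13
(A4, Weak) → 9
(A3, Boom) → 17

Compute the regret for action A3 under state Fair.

1

Best payoff under Fair is 16.
Regret = 16 − 15 = 1.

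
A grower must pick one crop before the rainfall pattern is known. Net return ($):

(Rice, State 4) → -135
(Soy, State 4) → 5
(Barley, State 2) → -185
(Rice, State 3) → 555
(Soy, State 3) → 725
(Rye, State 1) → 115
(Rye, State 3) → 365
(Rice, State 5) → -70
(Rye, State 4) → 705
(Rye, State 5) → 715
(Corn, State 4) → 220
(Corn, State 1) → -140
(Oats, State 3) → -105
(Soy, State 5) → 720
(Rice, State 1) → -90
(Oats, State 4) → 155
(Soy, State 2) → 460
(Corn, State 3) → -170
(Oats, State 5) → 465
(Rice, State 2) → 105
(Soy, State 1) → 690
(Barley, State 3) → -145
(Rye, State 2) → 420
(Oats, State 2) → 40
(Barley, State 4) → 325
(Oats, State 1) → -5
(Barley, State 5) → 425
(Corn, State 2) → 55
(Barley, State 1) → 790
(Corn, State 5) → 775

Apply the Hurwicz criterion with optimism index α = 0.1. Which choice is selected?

Rye

Barley: 0.1·790 + 0.9·(-185) = -87.5
Corn: 0.1·775 + 0.9·(-170) = -75.5
Soy: 0.1·725 + 0.9·5 = 77
Oats: 0.1·465 + 0.9·(-105) = -48
Rice: 0.1·555 + 0.9·(-135) = -66
Rye: 0.1·715 + 0.9·115 = 175
Highest Hurwicz score = 175 → Rye.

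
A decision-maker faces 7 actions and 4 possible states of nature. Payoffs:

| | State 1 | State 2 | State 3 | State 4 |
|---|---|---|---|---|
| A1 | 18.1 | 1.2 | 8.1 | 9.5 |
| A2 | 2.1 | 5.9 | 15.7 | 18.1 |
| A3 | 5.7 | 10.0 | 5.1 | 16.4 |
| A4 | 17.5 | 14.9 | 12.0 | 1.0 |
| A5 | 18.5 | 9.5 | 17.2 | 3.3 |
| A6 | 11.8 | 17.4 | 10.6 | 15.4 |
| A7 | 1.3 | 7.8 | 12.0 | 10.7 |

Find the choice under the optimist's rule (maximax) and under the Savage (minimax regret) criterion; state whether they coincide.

maximax → A5; minimax regret → A6 (disagree)

Row maxima: A1=18.1, A2=18.1, A3=16.4, A4=17.5, A5=18.5, A6=17.4, A7=12.0
Best best-case = 18.5 → A5.
Column bests: State 1=18.5, State 2=17.4, State 3=17.2, State 4=18.1.
A1 regrets: 0.4, 16.2, 9.1, 8.6 → max 16.2
A2 regrets: 16.4, 11.5, 1.5, 0.0 → max 16.4
A3 regrets: 12.8, 7.4, 12.1, 1.7 → max 12.8
A4 regrets: 1.0, 2.5, 5.2, 17.1 → max 17.1
A5 regrets: 0.0, 7.9, 0.0, 14.8 → max 14.8
A6 regrets: 6.7, 0.0, 6.6, 2.7 → max 6.7
A7 regrets: 17.2, 9.6, 5.2, 7.4 → max 17.2
Smallest max regret = 6.7 → A6.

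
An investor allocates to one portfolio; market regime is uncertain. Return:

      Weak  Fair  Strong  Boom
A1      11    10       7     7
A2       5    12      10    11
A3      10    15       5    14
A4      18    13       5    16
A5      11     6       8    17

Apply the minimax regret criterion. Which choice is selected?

A4

Column bests: Weak=18, Fair=15, Strong=10, Boom=17.
A1 regrets: 7, 5, 3, 10 → max 10
A2 regrets: 13, 3, 0, 6 → max 13
A3 regrets: 8, 0, 5, 3 → max 8
A4 regrets: 0, 2, 5, 1 → max 5
A5 regrets: 7, 9, 2, 0 → max 9
Smallest max regret = 5 → A4.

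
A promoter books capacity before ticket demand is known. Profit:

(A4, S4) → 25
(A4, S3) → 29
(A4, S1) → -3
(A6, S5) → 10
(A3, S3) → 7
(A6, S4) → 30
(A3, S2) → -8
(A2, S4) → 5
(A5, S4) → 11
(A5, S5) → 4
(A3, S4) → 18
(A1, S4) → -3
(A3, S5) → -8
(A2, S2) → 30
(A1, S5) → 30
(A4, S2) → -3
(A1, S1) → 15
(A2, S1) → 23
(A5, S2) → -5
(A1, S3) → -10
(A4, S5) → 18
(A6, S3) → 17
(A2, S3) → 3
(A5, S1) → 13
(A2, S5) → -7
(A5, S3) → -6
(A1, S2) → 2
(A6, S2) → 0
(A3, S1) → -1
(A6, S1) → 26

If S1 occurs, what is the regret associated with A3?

Best payoff under S1 is 26.
Regret = 26 − (-1) = 27.

27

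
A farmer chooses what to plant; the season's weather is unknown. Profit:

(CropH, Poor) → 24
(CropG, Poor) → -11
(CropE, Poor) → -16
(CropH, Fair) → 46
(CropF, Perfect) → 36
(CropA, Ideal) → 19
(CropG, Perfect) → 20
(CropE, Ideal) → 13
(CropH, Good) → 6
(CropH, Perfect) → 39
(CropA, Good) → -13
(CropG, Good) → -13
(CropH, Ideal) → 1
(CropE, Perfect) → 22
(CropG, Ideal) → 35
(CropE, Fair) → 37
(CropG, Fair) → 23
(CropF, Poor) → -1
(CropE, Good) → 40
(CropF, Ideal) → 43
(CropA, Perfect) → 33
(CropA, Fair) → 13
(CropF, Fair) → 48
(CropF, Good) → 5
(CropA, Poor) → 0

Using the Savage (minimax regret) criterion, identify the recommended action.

CropF

Column bests: Poor=24, Fair=48, Good=40, Ideal=43, Perfect=39.
CropG regrets: 35, 25, 53, 8, 19 → max 53
CropH regrets: 0, 2, 34, 42, 0 → max 42
CropA regrets: 24, 35, 53, 24, 6 → max 53
CropF regrets: 25, 0, 35, 0, 3 → max 35
CropE regrets: 40, 11, 0, 30, 17 → max 40
Smallest max regret = 35 → CropF.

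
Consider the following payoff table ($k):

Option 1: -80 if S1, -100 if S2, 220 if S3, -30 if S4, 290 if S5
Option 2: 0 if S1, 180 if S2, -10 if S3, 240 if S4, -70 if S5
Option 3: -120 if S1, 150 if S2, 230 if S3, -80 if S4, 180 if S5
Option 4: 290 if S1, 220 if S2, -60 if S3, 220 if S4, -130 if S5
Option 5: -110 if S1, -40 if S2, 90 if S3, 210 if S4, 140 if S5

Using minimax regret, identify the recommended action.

Column bests: S1=290, S2=220, S3=230, S4=240, S5=290.
Option 1 regrets: 370, 320, 10, 270, 0 → max 370
Option 2 regrets: 290, 40, 240, 0, 360 → max 360
Option 3 regrets: 410, 70, 0, 320, 110 → max 410
Option 4 regrets: 0, 0, 290, 20, 420 → max 420
Option 5 regrets: 400, 260, 140, 30, 150 → max 400
Smallest max regret = 360 → Option 2.

Option 2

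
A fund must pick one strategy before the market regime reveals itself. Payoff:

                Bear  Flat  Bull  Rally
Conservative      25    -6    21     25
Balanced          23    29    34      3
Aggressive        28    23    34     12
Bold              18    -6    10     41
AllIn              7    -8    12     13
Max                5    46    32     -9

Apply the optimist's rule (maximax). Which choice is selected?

Row maxima: Conservative=25, Balanced=34, Aggressive=34, Bold=41, AllIn=13, Max=46
Best best-case = 46 → Max.

Max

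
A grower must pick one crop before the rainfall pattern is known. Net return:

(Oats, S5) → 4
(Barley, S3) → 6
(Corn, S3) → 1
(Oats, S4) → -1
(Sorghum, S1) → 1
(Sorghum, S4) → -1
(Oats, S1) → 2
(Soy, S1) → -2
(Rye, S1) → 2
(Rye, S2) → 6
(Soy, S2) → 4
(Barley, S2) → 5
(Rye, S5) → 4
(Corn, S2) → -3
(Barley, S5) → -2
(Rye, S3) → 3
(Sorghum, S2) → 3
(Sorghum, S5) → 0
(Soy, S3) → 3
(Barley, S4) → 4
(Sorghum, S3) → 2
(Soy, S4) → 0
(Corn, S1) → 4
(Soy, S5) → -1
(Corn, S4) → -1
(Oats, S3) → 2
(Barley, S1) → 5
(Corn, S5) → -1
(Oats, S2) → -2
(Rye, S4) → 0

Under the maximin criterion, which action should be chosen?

Rye

Row minima: Rye=0, Soy=-2, Barley=-2, Oats=-2, Sorghum=-1, Corn=-3
Best worst-case = 0 → Rye.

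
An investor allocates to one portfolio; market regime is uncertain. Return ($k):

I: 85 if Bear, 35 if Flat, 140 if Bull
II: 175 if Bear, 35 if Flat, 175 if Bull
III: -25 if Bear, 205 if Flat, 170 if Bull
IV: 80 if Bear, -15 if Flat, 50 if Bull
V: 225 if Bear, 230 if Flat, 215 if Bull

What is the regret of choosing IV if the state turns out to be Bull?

165

Best payoff under Bull is 215.
Regret = 215 − 50 = 165.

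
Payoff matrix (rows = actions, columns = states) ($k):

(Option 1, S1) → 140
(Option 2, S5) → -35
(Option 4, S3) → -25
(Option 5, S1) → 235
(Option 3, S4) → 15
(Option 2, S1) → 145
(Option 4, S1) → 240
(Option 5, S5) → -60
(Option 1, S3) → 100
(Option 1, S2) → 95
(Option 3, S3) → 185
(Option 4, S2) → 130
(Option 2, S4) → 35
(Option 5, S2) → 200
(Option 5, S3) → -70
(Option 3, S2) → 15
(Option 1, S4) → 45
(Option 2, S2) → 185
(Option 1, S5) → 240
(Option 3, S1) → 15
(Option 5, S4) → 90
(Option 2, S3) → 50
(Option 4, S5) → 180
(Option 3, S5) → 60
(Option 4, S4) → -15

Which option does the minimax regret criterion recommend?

Column bests: S1=240, S2=200, S3=185, S4=90, S5=240.
Option 1 regrets: 100, 105, 85, 45, 0 → max 105
Option 2 regrets: 95, 15, 135, 55, 275 → max 275
Option 3 regrets: 225, 185, 0, 75, 180 → max 225
Option 4 regrets: 0, 70, 210, 105, 60 → max 210
Option 5 regrets: 5, 0, 255, 0, 300 → max 300
Smallest max regret = 105 → Option 1.

Option 1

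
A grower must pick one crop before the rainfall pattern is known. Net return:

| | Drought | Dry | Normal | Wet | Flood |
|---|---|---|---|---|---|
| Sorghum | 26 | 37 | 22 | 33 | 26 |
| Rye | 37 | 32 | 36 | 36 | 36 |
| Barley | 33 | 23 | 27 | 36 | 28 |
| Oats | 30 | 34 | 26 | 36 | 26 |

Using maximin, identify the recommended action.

Rye

Row minima: Sorghum=22, Rye=32, Barley=23, Oats=26
Best worst-case = 32 → Rye.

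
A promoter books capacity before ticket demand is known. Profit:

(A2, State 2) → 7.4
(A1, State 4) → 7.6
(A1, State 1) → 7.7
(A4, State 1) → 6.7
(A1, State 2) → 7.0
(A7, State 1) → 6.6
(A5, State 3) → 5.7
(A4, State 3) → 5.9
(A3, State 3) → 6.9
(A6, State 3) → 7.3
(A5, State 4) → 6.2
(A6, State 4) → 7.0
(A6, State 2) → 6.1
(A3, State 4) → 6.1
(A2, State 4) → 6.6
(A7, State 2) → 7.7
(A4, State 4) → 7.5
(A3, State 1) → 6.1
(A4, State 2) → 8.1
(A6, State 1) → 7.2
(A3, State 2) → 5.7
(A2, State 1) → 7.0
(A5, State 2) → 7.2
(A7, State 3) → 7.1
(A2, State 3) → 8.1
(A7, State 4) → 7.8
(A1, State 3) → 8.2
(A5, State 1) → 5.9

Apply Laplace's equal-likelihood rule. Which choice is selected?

A1

Row averages: A1=7.625, A2=7.275, A3=6.2, A4=7.05, A5=6.25, A6=6.9, A7=7.3
Highest average = 7.625 → A1.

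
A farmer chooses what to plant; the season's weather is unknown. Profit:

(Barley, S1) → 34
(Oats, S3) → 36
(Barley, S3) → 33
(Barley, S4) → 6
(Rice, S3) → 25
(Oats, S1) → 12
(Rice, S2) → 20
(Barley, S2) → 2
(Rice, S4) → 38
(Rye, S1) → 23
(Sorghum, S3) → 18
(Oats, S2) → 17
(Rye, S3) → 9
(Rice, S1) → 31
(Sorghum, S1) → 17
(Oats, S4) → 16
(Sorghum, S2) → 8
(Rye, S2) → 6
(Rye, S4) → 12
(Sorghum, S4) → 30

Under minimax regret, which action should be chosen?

Rice

Column bests: S1=34, S2=20, S3=36, S4=38.
Rye regrets: 11, 14, 27, 26 → max 27
Barley regrets: 0, 18, 3, 32 → max 32
Rice regrets: 3, 0, 11, 0 → max 11
Oats regrets: 22, 3, 0, 22 → max 22
Sorghum regrets: 17, 12, 18, 8 → max 18
Smallest max regret = 11 → Rice.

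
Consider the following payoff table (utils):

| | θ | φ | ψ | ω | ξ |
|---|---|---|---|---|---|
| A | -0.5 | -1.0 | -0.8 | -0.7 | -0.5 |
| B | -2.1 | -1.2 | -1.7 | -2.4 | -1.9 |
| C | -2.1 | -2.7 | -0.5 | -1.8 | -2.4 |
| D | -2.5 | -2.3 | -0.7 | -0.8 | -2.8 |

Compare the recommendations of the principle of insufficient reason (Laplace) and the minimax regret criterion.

laplace → A; minimax regret → A (agree)

Row averages: A=-0.7, B=-1.86, C=-1.9, D=-1.82
Highest average = -0.7 → A.
Column bests: θ=-0.5, φ=-1.0, ψ=-0.5, ω=-0.7, ξ=-0.5.
A regrets: 0.0, 0.0, 0.3, 0.0, 0.0 → max 0.3
B regrets: 1.6, 0.2, 1.2, 1.7, 1.4 → max 1.7
C regrets: 1.6, 1.7, 0.0, 1.1, 1.9 → max 1.9
D regrets: 2.0, 1.3, 0.2, 0.1, 2.3 → max 2.3
Smallest max regret = 0.3 → A.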